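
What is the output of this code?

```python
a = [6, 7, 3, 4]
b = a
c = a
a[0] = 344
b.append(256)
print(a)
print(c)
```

Key concept: multiple aliases.
Step by step:
`a = [6, 7, 3, 4]` → a = [6, 7, 3, 4]
`b = a` → b = [6, 7, 3, 4] (same object as a)
`c = a` → c = [6, 7, 3, 4] (same object as a, b)
`a[0] = 344` → a = [344, 7, 3, 4] (same object as b, c); b = [344, 7, 3, 4] (same object as a, c); c = [344, 7, 3, 4] (same object as a, b)
`b.append(256)` → a = [344, 7, 3, 4, 256] (same object as b, c); b = [344, 7, 3, 4, 256] (same object as a, c); c = [344, 7, 3, 4, 256] (same object as a, b)
`print(a)` → prints [344, 7, 3, 4, 256]
`print(c)` → prints [344, 7, 3, 4, 256]

Answer:
[344, 7, 3, 4, 256]
[344, 7, 3, 4, 256]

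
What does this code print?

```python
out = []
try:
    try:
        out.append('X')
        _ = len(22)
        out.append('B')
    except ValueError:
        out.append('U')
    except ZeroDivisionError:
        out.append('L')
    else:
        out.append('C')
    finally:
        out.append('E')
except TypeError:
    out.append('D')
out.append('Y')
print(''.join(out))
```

Execution trace: 'X' (try body) → 'E' (finally) → 'D' (outer except TypeError) → 'Y' (after the try/except). Output: XEDY

Answer: XEDY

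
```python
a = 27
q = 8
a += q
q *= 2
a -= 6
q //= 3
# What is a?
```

Trace:
`a = 27` → a = 27
`q = 8` → q = 8
`a += q` → a = 35
`q *= 2` → q = 16
`a -= 6` → a = 29
`q //= 3` → q = 5
So a = 29

Answer: 29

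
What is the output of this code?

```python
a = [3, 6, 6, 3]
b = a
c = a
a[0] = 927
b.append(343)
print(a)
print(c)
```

Key concept: multiple aliases.
Step by step:
`a = [3, 6, 6, 3]` → a = [3, 6, 6, 3]
`b = a` → b = [3, 6, 6, 3] (same object as a)
`c = a` → c = [3, 6, 6, 3] (same object as a, b)
`a[0] = 927` → a = [927, 6, 6, 3] (same object as b, c); b = [927, 6, 6, 3] (same object as a, c); c = [927, 6, 6, 3] (same object as a, b)
`b.append(343)` → a = [927, 6, 6, 3, 343] (same object as b, c); b = [927, 6, 6, 3, 343] (same object as a, c); c = [927, 6, 6, 3, 343] (same object as a, b)
`print(a)` → prints [927, 6, 6, 3, 343]
`print(c)` → prints [927, 6, 6, 3, 343]

Answer:
[927, 6, 6, 3, 343]
[927, 6, 6, 3, 343]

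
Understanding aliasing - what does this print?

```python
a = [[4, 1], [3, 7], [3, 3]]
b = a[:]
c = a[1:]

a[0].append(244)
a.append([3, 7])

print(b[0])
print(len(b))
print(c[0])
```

Key concept: slice with nested mutation.
Step by step:
`a = [[4, 1], [3, 7], [3, 3]]` → a = [[4, 1], [3, 7], [3, 3]]
`b = a[:]` → b = [[4, 1], [3, 7], [3, 3]]
`c = a[1:]` → c = [[3, 7], [3, 3]]
`a[0].append(244)` → a = [[4, 1, 244], [3, 7], [3, 3]]; b = [[4, 1, 244], [3, 7], [3, 3]]
`a.append([3, 7])` → a = [[4, 1, 244], [3, 7], [3, 3], [3, 7]]
`print(b[0])` → prints [4, 1, 244]
`print(len(b))` → prints 3
`print(c[0])` → prints [3, 7]

Answer:
[4, 1, 244]
3
[3, 7]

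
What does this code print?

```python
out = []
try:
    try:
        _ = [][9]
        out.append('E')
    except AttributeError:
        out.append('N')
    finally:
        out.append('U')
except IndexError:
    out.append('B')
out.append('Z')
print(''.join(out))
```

Execution trace: 'U' (finally) → 'B' (outer except IndexError) → 'Z' (after the try/except). Output: UBZ

Answer: UBZ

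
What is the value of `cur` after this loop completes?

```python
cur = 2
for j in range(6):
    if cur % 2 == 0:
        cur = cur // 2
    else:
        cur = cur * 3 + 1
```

Collatz-style transformation from 2
`cur` takes the values: 2 → 1 → 4 → 2 → 1 → 4 → 2

Answer: 2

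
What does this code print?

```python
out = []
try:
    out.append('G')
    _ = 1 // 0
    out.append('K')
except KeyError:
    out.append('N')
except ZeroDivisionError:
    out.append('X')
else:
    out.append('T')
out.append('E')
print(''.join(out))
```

Execution trace: 'G' (try body) → 'X' (except ZeroDivisionError) → 'E' (after the try/except). Output: GXE

Answer: GXE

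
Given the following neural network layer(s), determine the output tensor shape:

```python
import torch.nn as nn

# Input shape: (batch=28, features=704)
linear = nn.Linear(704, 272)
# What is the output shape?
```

Input: (28, 704) -> Output: (28, 272)

Answer: (28, 272)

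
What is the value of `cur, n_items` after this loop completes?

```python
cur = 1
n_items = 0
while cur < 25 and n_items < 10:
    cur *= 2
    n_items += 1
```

Double until >= 25 or 10 iterations
`cur, n_items` takes the values: (1, 0) → (2, 0) → (2, 1) → (4, 1) → (4, 2) → (8, 2) → (8, 3) → (16, 3) → (16, 4) → (32, 4) → (32, 5)

Answer: 32, 5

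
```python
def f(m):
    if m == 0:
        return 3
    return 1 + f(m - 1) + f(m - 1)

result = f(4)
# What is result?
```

f(m) = 1 + 2·f(m-1), f(0)=3. Closed form: (3+1)·2^4 - 1 = 63.

Answer: 63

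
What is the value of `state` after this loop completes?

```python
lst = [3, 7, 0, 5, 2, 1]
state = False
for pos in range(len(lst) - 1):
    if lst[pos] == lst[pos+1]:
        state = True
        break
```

Check consecutive duplicates in [3, 7, 0, 5, 2, 1]
`state` takes the values: False

Answer: False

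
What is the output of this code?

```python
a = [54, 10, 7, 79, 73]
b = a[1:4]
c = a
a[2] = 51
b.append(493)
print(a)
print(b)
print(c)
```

Key concept: slice vs alias.
Step by step:
`a = [54, 10, 7, 79, 73]` → a = [54, 10, 7, 79, 73]
`b = a[1:4]` → b = [10, 7, 79]
`c = a` → c = [54, 10, 7, 79, 73] (same object as a)
`a[2] = 51` → a = [54, 10, 51, 79, 73] (same object as c); c = [54, 10, 51, 79, 73] (same object as a)
`b.append(493)` → b = [10, 7, 79, 493]
`print(a)` → prints [54, 10, 51, 79, 73]
`print(b)` → prints [10, 7, 79, 493]
`print(c)` → prints [54, 10, 51, 79, 73]

Answer:
[54, 10, 51, 79, 73]
[10, 7, 79, 493]
[54, 10, 51, 79, 73]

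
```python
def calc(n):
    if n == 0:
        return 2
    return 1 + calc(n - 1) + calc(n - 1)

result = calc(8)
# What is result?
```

calc(n) = 1 + 2·calc(n-1), calc(0)=2. Closed form: (2+1)·2^8 - 1 = 767.

Answer: 767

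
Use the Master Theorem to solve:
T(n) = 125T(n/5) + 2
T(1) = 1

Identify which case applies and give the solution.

a=125, b=5, f(n)=2. log_5(125) = 3. Since c=0 < 3, Case 1 applies: T(n) = Θ(n^log_b(a)) = O(n^3).

Answer: O(n^3) - Case 1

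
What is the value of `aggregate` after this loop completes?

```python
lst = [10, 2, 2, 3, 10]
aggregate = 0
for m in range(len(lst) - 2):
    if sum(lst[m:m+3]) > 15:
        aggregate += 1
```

Count windows with sum > 15
`aggregate` takes the values: 0

Answer: 0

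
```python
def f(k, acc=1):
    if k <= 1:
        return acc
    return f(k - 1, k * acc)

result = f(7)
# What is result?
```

Accumulator trace (n, acc): (7, 1) -> (6, 7) -> (5, 42) -> (4, 210) -> (3, 840) -> (2, 2520) -> (1, 5040) -> return 5040

Answer: 5040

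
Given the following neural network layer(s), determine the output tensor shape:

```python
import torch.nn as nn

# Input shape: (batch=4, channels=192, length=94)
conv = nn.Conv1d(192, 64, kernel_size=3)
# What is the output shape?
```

Input: (4, 192, 94) -> Output: (4, 64, 92)

Answer: (4, 64, 92)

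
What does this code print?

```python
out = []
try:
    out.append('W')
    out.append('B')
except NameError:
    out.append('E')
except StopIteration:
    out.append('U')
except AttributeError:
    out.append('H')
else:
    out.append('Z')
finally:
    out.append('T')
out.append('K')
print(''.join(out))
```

Execution trace: 'W' (try body) → 'B' (try body, no exception) → 'Z' (else) → 'T' (finally) → 'K' (after the try/except). Output: WBZTK

Answer: WBZTK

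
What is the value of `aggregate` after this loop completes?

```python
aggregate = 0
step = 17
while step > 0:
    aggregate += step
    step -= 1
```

Sum 17 down to 1
`aggregate` takes the values: 0 → 17 → 33 → 48 → 62 → 75 → 87 → 98 → 108 → 117 → 125 → 132 → 138 → 143 → 147 → 150 → 152 → 153

Answer: 153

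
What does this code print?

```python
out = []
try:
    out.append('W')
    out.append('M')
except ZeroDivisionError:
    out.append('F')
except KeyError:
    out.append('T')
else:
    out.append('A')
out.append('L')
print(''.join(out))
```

Execution trace: 'W' (try body) → 'M' (try body, no exception) → 'A' (else) → 'L' (after the try/except). Output: WMAL

Answer: WMAL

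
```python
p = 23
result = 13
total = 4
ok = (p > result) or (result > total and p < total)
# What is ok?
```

Trace:
`p = 23` → p = 23
`result = 13` → result = 13
`total = 4` → total = 4
`ok = (p > result) or (result > total and p < total)` → ok = True
So ok = True

Answer: True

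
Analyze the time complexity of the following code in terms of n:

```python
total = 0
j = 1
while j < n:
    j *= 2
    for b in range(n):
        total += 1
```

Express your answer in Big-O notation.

Each loop level contributes: log n × n. Multiplying the contributions gives O(n log n).

Answer: O(n log n)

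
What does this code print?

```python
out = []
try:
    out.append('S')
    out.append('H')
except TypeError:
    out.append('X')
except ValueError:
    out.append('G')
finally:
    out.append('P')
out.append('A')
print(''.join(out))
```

Execution trace: 'S' (try body) → 'H' (try body, no exception) → 'P' (finally) → 'A' (after the try/except). Output: SHPA

Answer: SHPA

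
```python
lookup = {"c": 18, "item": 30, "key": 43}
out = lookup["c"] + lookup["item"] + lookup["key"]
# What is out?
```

Trace:
`lookup = {"c": 18, "item": 30, "key": 43}` → lookup = {'c': 18, 'item': 30, 'key': 43}
`out = lookup["c"] + lookup["item"] + lookup["key"]` → out = 91
So out = 91

Answer: 91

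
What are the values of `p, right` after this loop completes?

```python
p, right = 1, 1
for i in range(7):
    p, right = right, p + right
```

Fibonacci: after 7 iterations
`p, right` takes the values: (1, 1) → (1, 2) → (2, 3) → (3, 5) → (5, 8) → (8, 13) → (13, 21) → (21, 34)

Answer: 21, 34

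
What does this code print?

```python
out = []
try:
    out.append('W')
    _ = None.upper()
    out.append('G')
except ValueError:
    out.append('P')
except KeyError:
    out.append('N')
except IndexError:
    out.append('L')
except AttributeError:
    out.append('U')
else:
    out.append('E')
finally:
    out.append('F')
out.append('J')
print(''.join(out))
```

Execution trace: 'W' (try body) → 'U' (except AttributeError) → 'F' (finally) → 'J' (after the try/except). Output: WUFJ

Answer: WUFJ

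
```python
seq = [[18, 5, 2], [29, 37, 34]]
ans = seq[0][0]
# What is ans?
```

Trace:
`seq = [[18, 5, 2], [29, 37, 34]]` → seq = [[18, 5, 2], [29, 37, 34]]
`ans = seq[0][0]` → ans = 18
So ans = 18

Answer: 18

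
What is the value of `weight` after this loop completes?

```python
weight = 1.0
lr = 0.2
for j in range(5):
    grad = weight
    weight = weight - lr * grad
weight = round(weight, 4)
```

Gradient descent: w = 1.0 * (1 - 0.2)^5
`weight` takes the values: 1.0 → 0.8 → 0.64 → 0.512 → 0.4096 → 0.32768 → 0.3277

Answer: 0.3277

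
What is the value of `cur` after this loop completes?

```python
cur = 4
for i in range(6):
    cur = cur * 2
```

Multiply by 2, 6 times: 4 * 2^6 = 256
`cur` takes the values: 4 → 8 → 16 → 32 → 64 → 128 → 256

Answer: 256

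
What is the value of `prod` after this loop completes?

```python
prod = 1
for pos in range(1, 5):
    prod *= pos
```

4! = 24
`prod` takes the values: 1 → 2 → 6 → 24

Answer: 24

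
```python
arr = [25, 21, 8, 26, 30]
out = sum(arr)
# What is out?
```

Trace:
`arr = [25, 21, 8, 26, 30]` → arr = [25, 21, 8, 26, 30]
`out = sum(arr)` → out = 110
So out = 110

Answer: 110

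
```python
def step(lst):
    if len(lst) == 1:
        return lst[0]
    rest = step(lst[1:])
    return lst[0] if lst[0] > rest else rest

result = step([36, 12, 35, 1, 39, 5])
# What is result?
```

Recursive max over [36, 12, 35, 1, 39, 5] = 39

Answer: 39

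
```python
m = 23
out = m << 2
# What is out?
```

Trace:
`m = 23` → m = 23
`out = m << 2` → out = 92
So out = 92

Answer: 92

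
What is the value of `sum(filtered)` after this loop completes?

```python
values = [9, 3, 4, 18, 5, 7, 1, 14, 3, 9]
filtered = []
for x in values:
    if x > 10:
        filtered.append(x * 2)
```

Sum of doubled values > 10
`filtered` takes the values: [] → [36] → [36, 28]
So `sum(filtered)` = 64

Answer: 64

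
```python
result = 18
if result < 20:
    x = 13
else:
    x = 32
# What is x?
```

Trace:
`result = 18` → result = 18
`if result < 20: ...` → result < 20 is True → x = 13
So x = 13

Answer: 13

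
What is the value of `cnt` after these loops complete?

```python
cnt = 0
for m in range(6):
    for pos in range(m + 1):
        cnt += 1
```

Triangle: 1 + 2 + ... + 6
`cnt` takes the values: 0 → 1 → 2 → 3 → 4 → 5 → 6 → 7 → 8 → 9 → 10 → 11 → 12 → 13 → 14 → 15 → 16 → 17 → 18 → 19 → 20 → 21

Answer: 21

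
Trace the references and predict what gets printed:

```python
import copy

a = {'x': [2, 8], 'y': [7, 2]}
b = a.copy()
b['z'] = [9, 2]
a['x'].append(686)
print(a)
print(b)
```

Key concept: shallow copy of dict with mutable values.
Step by step:
`a = {'x': [2, 8], 'y': [7, 2]}` → a = {'x': [2, 8], 'y': [7, 2]}
`b = a.copy()` → b = {'x': [2, 8], 'y': [7, 2]}
`b['z'] = [9, 2]` → b = {'x': [2, 8], 'y': [7, 2], 'z': [9, 2]}
`a['x'].append(686)` → a = {'x': [2, 8, 686], 'y': [7, 2]}; b = {'x': [2, 8, 686], 'y': [7, 2], 'z': [9, 2]}
`print(a)` → prints {'x': [2, 8, 686], 'y': [7, 2]}
`print(b)` → prints {'x': [2, 8, 686], 'y': [7, 2], 'z': [9, 2]}

Answer:
{'x': [2, 8, 686], 'y': [7, 2]}
{'x': [2, 8, 686], 'y': [7, 2], 'z': [9, 2]}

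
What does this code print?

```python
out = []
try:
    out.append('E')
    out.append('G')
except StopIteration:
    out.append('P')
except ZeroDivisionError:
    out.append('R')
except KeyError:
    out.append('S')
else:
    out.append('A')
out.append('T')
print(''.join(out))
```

Execution trace: 'E' (try body) → 'G' (try body, no exception) → 'A' (else) → 'T' (after the try/except). Output: EGAT

Answer: EGAT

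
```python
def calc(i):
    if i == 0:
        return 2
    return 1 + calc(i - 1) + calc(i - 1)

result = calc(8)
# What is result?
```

calc(i) = 1 + 2·calc(i-1), calc(0)=2. Closed form: (2+1)·2^8 - 1 = 767.

Answer: 767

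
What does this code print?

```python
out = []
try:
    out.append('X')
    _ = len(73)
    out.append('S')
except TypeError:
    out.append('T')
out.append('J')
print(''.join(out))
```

Execution trace: 'X' (try body) → 'T' (except TypeError) → 'J' (after the try/except). Output: XTJ

Answer: XTJ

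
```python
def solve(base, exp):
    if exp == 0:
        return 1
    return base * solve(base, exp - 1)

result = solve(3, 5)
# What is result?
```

solve(3, 5) = 3 * 3 * 3 * 3 * 3 = 243

Answer: 243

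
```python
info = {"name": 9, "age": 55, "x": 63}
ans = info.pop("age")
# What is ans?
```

Trace:
`info = {"name": 9, "age": 55, "x": 63}` → info = {'name': 9, 'age': 55, 'x': 63}
`ans = info.pop("age")` → info = {'name': 9, 'x': 63}; ans = 55
So ans = 55

Answer: 55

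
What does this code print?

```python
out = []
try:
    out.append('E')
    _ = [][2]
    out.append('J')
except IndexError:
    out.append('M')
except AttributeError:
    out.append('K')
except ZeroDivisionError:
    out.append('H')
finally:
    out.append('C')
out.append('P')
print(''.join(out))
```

Execution trace: 'E' (try body) → 'M' (except IndexError) → 'C' (finally) → 'P' (after the try/except). Output: EMCP

Answer: EMCP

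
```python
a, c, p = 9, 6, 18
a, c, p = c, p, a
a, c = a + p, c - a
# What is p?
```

Trace:
`a, c, p = 9, 6, 18` → a = 9; c = 6; p = 18
`a, c, p = c, p, a` → a = 6; c = 18; p = 9
`a, c = a + p, c - a` → a = 15; c = 12
So p = 9

Answer: 9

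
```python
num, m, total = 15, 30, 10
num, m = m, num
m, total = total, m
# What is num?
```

Trace:
`num, m, total = 15, 30, 10` → num = 15; m = 30; total = 10
`num, m = m, num` → num = 30; m = 15
`m, total = total, m` → m = 10; total = 15
So num = 30

Answer: 30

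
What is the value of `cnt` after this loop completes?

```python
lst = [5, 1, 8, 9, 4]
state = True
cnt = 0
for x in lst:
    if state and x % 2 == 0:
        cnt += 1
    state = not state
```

Count even values at even positions
`cnt` takes the values: 0 → 1 → 2

Answer: 2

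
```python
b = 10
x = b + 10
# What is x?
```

Trace:
`b = 10` → b = 10
`x = b + 10` → x = 20
So x = 20

Answer: 20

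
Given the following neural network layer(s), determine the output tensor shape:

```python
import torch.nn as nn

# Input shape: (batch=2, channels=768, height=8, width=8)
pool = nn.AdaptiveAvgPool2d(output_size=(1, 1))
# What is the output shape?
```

Input: (2, 768, 8, 8) -> Output: (2, 768, 1, 1)

Answer: (2, 768, 1, 1)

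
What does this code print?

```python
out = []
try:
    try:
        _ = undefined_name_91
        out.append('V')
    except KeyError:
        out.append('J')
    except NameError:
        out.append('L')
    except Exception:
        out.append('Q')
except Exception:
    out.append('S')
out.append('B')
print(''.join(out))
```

Execution trace: 'L' (inner except NameError) → 'B' (after the try/except). Output: LB

Answer: LB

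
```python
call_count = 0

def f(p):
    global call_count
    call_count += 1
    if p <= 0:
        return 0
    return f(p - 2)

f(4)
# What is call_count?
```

Linear recursion stepping by 2: 3 calls from p=4 down to ≤0.

Answer: 3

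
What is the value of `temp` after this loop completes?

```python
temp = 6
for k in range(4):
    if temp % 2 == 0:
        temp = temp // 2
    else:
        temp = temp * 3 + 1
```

Collatz-style transformation from 6
`temp` takes the values: 6 → 3 → 10 → 5 → 16

Answer: 16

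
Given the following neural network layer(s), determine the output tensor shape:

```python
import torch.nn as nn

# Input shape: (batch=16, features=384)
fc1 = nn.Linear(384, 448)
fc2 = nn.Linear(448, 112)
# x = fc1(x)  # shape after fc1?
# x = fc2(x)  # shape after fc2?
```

Input: (16, 384) -> after fc1: (16, 448) -> Output: (16, 112)

Answer: (16, 112)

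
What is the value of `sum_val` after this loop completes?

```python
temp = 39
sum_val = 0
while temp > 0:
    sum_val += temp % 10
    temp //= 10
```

Sum digits of 39
`sum_val` takes the values: 0 → 9 → 12

Answer: 12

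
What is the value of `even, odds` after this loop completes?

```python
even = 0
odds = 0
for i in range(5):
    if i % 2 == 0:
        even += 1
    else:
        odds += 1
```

Count evens and odds in range(5)
`even, odds` takes the values: (0, 0) → (1, 0) → (1, 1) → (2, 1) → (2, 2) → (3, 2)

Answer: 3, 2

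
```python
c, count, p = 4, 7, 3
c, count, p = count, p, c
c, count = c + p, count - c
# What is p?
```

Trace:
`c, count, p = 4, 7, 3` → c = 4; count = 7; p = 3
`c, count, p = count, p, c` → c = 7; count = 3; p = 4
`c, count = c + p, count - c` → c = 11; count = -4
So p = 4

Answer: 4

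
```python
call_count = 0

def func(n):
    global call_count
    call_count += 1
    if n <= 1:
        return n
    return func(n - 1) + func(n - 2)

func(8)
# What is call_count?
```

Calls(n) = 1 + Calls(n-1) + Calls(n-2); Calls(0)=Calls(1)=1. For n=8 this gives 67.

Answer: 67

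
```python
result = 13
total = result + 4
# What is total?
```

Trace:
`result = 13` → result = 13
`total = result + 4` → total = 17
So total = 17

Answer: 17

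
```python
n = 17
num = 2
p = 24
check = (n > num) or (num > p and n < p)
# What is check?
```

Trace:
`n = 17` → n = 17
`num = 2` → num = 2
`p = 24` → p = 24
`check = (n > num) or (num > p and n < p)` → check = True
So check = True

Answer: True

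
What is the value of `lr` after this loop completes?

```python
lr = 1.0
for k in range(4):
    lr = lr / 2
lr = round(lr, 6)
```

Halving LR 4 times: 1 / 2^4
`lr` takes the values: 1.0 → 0.5 → 0.25 → 0.125 → 0.0625

Answer: 0.0625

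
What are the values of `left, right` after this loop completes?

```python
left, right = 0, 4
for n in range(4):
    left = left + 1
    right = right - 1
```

left goes 0→4, right goes 4→0
`left, right` takes the values: (0, 4) → (1, 4) → (1, 3) → (2, 3) → (2, 2) → (3, 2) → (3, 1) → (4, 1) → (4, 0)

Answer: 4, 0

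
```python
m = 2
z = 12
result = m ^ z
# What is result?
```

Trace:
`m = 2` → m = 2
`z = 12` → z = 12
`result = m ^ z` → result = 14
So result = 14

Answer: 14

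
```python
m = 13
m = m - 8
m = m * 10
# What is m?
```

Trace:
`m = 13` → m = 13
`m = m - 8` → m = 5
`m = m * 10` → m = 50
So m = 50

Answer: 50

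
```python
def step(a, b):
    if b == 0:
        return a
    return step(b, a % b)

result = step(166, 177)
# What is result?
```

step(166, 177) -> step(177, 166) -> step(166, 11) -> step(11, 1) -> step(1, 0) -> 1

Answer: 1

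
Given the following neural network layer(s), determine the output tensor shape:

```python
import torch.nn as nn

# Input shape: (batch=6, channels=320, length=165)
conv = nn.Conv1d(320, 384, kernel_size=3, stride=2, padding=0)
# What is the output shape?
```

Input: (6, 320, 165) -> Output: (6, 384, 82)

Answer: (6, 384, 82)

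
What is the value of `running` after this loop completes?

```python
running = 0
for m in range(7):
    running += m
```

Sum of 0 to 6 = 21
`running` takes the values: 0 → 1 → 3 → 6 → 10 → 15 → 21

Answer: 21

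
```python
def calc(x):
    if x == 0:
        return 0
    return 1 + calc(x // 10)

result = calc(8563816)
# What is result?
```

Count of digits of 8563816: 7

Answer: 7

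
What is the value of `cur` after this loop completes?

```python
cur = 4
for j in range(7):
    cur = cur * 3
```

Multiply by 3, 7 times: 4 * 3^7 = 8748
`cur` takes the values: 4 → 12 → 36 → 108 → 324 → 972 → 2916 → 8748

Answer: 8748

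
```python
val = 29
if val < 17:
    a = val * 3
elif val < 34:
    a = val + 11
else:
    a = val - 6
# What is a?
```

Trace:
`val = 29` → val = 29
`if val < 17: ...` → val < 17 is False, val < 34 is True → a = 40
So a = 40

Answer: 40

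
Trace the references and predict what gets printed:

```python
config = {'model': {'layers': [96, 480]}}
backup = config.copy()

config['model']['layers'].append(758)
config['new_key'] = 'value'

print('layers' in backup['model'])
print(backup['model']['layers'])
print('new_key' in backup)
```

Key concept: shallow copy gotcha with nested dict.
Step by step:
`config = {'model': {'layers': [96, 480]}}` → config = {'model': {'layers': [96, 480]}}
`backup = config.copy()` → backup = {'model': {'layers': [96, 480]}}
`config['model']['layers'].append(758)` → config = {'model': {'layers': [96, 480, 758]}}; backup = {'model': {'layers': [96, 480, 758]}}
`config['new_key'] = 'value'` → config = {'model': {'layers': [96, 480, 758]}, 'new_key': 'value'}
`print('layers' in backup['model'])` → prints True
`print(backup['model']['layers'])` → prints [96, 480, 758]
`print('new_key' in backup)` → prints False

Answer:
True
[96, 480, 758]
False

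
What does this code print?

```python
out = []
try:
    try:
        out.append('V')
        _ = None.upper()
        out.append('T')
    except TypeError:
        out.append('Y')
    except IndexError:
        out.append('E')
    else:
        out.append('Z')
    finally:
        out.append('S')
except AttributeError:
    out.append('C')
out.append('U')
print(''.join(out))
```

Execution trace: 'V' (try body) → 'S' (finally) → 'C' (outer except AttributeError) → 'U' (after the try/except). Output: VSCU

Answer: VSCU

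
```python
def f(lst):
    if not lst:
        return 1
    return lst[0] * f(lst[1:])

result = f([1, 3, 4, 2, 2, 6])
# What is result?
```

Product over [1, 3, 4, 2, 2, 6] = 1 * 3 * 4 * 2 * 2 * 6 = 288

Answer: 288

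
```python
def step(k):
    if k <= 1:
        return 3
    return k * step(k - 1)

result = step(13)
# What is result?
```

step(13) = 13 * 12 * 11 * 10 * 9 * 8 * 7 * 6 * 5 * 4 * 3 * 2 * 3 = 18681062400

Answer: 18681062400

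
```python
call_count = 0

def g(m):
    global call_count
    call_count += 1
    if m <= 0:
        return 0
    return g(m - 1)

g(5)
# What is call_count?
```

Linear recursion stepping by 1: 6 calls from m=5 down to ≤0.

Answer: 6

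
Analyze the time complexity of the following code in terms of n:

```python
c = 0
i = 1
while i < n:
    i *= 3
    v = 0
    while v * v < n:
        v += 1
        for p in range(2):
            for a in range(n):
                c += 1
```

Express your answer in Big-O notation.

Each loop level contributes: log n × √n × 1 × n. Multiplying the contributions gives O(n√n log n).

Answer: O(n√n log n)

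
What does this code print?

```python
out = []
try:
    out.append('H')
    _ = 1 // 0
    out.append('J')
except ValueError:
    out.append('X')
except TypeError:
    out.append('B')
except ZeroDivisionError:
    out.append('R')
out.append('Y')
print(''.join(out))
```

Execution trace: 'H' (try body) → 'R' (except ZeroDivisionError) → 'Y' (after the try/except). Output: HRY

Answer: HRY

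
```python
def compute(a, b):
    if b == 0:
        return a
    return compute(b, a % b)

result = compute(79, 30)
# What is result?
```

compute(79, 30) -> compute(30, 19) -> compute(19, 11) -> compute(11, 8) -> compute(8, 3) -> compute(3, 2) -> compute(2, 1) -> compute(1, 0) -> 1

Answer: 1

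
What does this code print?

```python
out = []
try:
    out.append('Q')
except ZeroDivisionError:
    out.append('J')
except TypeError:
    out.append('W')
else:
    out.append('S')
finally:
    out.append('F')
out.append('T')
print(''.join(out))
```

Execution trace: 'Q' (try body, no exception) → 'S' (else) → 'F' (finally) → 'T' (after the try/except). Output: QSFT

Answer: QSFT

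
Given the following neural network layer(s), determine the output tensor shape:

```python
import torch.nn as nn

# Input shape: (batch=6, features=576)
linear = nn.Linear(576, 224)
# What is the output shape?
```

Input: (6, 576) -> Output: (6, 224)

Answer: (6, 224)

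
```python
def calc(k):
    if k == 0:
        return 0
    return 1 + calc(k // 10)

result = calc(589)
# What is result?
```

Count of digits of 589: 3

Answer: 3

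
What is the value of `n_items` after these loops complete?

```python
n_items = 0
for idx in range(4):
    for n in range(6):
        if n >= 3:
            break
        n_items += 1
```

Inner breaks at 3, outer runs 4 times
`n_items` takes the values: 0 → 1 → 2 → 3 → 4 → 5 → 6 → 7 → 8 → 9 → 10 → 11 → 12

Answer: 12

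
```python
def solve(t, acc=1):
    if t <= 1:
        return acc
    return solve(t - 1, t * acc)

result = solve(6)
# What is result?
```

Accumulator trace (n, acc): (6, 1) -> (5, 6) -> (4, 30) -> (3, 120) -> (2, 360) -> (1, 720) -> return 720

Answer: 720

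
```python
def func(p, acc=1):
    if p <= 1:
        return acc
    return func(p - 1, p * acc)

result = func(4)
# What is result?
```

Accumulator trace (n, acc): (4, 1) -> (3, 4) -> (2, 12) -> (1, 24) -> return 24

Answer: 24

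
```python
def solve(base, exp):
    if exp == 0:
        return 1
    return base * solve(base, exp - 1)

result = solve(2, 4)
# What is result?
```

solve(2, 4) = 2 * 2 * 2 * 2 = 16

Answer: 16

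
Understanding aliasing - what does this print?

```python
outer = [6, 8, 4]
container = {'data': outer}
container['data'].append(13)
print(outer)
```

Key concept: dict holds reference to list.
Step by step:
`outer = [6, 8, 4]` → outer = [6, 8, 4]
`container = {'data': outer}` → container = {'data': [6, 8, 4]}
`container['data'].append(13)` → outer = [6, 8, 4, 13]; container = {'data': [6, 8, 4, 13]}
`print(outer)` → prints [6, 8, 4, 13]

Answer: [6, 8, 4, 13]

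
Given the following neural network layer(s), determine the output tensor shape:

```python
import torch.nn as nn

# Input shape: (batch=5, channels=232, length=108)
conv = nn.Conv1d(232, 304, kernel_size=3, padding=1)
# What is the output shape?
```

Input: (5, 232, 108) -> Output: (5, 304, 108)

Answer: (5, 304, 108)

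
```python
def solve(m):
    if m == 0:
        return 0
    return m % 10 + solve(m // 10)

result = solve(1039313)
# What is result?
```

Sum of digits of 1039313: 3 + 1 + 3 + 9 + 3 + 0 + 1 = 20

Answer: 20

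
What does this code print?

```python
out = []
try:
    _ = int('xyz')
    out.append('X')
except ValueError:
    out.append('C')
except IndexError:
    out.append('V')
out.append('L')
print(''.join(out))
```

Execution trace: 'C' (except ValueError) → 'L' (after the try/except). Output: CL

Answer: CL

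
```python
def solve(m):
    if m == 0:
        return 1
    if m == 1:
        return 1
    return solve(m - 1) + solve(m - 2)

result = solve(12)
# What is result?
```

Build up from base cases: solve(0)=1, solve(1)=1, solve(2)=2, solve(3)=3, solve(4)=5, solve(5)=8, solve(6)=13, ..., solve(12)=233

Answer: 233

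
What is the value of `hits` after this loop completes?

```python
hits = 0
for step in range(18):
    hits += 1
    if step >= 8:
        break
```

Loop breaks when step reaches 8, hits is 9
`hits` takes the values: 0 → 1 → 2 → 3 → 4 → 5 → 6 → 7 → 8 → 9

Answer: 9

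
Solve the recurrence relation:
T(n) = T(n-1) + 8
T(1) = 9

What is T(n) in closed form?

Unrolling: T(n) = T(1) + 8·(n-1) = 9 + 8(n-1) = 8n + 1.

Answer: T(n) = 8n + 1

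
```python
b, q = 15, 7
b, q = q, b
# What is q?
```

Trace:
`b, q = 15, 7` → b = 15; q = 7
`b, q = q, b` → b = 7; q = 15
So q = 15

Answer: 15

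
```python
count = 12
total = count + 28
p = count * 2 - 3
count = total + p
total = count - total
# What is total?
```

Trace:
`count = 12` → count = 12
`total = count + 28` → total = 40
`p = count * 2 - 3` → p = 21
`count = total + p` → count = 61
`total = count - total` → total = 21
So total = 21

Answer: 21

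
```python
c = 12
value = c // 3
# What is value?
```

Trace:
`c = 12` → c = 12
`value = c // 3` → value = 4
So value = 4

Answer: 4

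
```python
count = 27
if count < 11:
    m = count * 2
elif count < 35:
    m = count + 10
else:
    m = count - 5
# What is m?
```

Trace:
`count = 27` → count = 27
`if count < 11: ...` → count < 11 is False, count < 35 is True → m = 37
So m = 37

Answer: 37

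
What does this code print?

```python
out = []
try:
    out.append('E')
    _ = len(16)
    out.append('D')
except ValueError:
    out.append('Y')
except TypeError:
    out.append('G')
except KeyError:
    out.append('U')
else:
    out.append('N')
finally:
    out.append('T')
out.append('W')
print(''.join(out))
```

Execution trace: 'E' (try body) → 'G' (except TypeError) → 'T' (finally) → 'W' (after the try/except). Output: EGTW

Answer: EGTW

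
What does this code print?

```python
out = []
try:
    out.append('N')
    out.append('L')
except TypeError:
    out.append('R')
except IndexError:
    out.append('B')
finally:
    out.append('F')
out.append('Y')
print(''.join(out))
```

Execution trace: 'N' (try body) → 'L' (try body, no exception) → 'F' (finally) → 'Y' (after the try/except). Output: NLFY

Answer: NLFY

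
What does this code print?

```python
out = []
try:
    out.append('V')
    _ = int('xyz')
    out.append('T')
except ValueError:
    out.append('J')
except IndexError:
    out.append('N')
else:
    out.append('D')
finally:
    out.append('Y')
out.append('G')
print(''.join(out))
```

Execution trace: 'V' (try body) → 'J' (except ValueError) → 'Y' (finally) → 'G' (after the try/except). Output: VJYG

Answer: VJYG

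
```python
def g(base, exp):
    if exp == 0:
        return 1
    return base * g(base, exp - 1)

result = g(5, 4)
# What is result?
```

g(5, 4) = 5 * 5 * 5 * 5 = 625

Answer: 625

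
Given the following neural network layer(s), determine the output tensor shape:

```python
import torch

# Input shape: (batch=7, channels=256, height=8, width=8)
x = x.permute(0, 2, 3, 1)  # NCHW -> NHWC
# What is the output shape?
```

Input: (7, 256, 8, 8) -> Output: (7, 8, 8, 256)

Answer: (7, 8, 8, 256)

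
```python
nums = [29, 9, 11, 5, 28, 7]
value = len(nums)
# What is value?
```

Trace:
`nums = [29, 9, 11, 5, 28, 7]` → nums = [29, 9, 11, 5, 28, 7]
`value = len(nums)` → value = 6
So value = 6

Answer: 6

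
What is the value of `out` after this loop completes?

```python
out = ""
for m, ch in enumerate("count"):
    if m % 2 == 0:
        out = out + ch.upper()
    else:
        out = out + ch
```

Uppercase even positions in 'count'
`out` takes the values: "" → "C" → "Co" → "CoU" → "CoUn" → "CoUnT"

Answer: "CoUnT"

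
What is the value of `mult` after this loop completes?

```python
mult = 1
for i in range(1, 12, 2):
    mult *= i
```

Product of 1, 3, 5, ... up to 11
`mult` takes the values: 1 → 3 → 15 → 105 → 945 → 10395

Answer: 10395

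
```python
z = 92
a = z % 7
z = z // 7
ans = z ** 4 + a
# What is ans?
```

Trace:
`z = 92` → z = 92
`a = z % 7` → a = 1
`z = z // 7` → z = 13
`ans = z ** 4 + a` → ans = 28562
So ans = 28562

Answer: 28562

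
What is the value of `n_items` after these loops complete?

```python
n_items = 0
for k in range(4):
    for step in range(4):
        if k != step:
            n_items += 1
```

4² - 4 (exclude diagonal)
`n_items` takes the values: 0 → 1 → 2 → 3 → 4 → 5 → 6 → 7 → 8 → 9 → 10 → 11 → 12

Answer: 12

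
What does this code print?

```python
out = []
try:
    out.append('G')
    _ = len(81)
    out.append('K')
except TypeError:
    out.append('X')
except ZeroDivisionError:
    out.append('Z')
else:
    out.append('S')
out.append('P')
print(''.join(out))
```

Execution trace: 'G' (try body) → 'X' (except TypeError) → 'P' (after the try/except). Output: GXP

Answer: GXP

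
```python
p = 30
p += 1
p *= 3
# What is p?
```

Trace:
`p = 30` → p = 30
`p += 1` → p = 31
`p *= 3` → p = 93
So p = 93

Answer: 93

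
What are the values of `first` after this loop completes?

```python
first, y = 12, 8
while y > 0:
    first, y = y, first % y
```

GCD of 12 and 8
`first` takes the values: 12 → 8 → 4

Answer: 4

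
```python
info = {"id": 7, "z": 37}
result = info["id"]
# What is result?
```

Trace:
`info = {"id": 7, "z": 37}` → info = {'id': 7, 'z': 37}
`result = info["id"]` → result = 7
So result = 7

Answer: 7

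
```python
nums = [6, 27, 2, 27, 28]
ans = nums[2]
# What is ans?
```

Trace:
`nums = [6, 27, 2, 27, 28]` → nums = [6, 27, 2, 27, 28]
`ans = nums[2]` → ans = 2
So ans = 2

Answer: 2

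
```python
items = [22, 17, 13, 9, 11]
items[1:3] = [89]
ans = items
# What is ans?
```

Trace:
`items = [22, 17, 13, 9, 11]` → items = [22, 17, 13, 9, 11]
`items[1:3] = [89]` → items = [22, 89, 9, 11]
`ans = items` → ans = [22, 89, 9, 11]
So ans = [22, 89, 9, 11]

Answer: [22, 89, 9, 11]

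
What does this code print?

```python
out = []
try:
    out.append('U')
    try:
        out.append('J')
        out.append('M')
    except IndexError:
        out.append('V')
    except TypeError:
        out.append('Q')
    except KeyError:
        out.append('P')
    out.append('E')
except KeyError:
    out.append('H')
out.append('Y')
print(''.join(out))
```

Execution trace: 'U' (try body) → 'J' (inner try body) → 'M' (inner try body, no exception) → 'E' (try body, no exception) → 'Y' (after the try/except). Output: UJMEY

Answer: UJMEY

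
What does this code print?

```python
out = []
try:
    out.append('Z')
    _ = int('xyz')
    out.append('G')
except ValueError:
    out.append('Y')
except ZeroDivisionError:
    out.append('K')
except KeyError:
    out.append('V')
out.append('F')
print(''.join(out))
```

Execution trace: 'Z' (try body) → 'Y' (except ValueError) → 'F' (after the try/except). Output: ZYF

Answer: ZYF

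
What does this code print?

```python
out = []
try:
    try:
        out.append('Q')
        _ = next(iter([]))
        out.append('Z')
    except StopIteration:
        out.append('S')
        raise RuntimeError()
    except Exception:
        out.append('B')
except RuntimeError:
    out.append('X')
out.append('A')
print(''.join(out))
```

Execution trace: 'Q' (try body) → 'S' (except StopIteration) → 'X' (outer except RuntimeError) → 'A' (after the try/except). Output: QSXA

Answer: QSXA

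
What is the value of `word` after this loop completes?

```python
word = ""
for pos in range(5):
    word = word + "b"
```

Repeat 'b' 5 times
`word` takes the values: "" → "b" → "bb" → "bbb" → "bbbb" → "bbbbb"

Answer: "bbbbb"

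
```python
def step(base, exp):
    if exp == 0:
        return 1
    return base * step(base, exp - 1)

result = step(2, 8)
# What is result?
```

step(2, 8) = 2 * 2 * 2 * 2 * 2 * 2 * 2 * 2 = 256

Answer: 256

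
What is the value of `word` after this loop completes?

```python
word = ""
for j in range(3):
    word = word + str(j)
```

Concatenate digits 0 to 2
`word` takes the values: "" → "0" → "01" → "012"

Answer: "012"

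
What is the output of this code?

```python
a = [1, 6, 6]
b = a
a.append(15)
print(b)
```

Key concept: basic list aliasing.
Step by step:
`a = [1, 6, 6]` → a = [1, 6, 6]
`b = a` → b = [1, 6, 6] (same object as a)
`a.append(15)` → a = [1, 6, 6, 15] (same object as b); b = [1, 6, 6, 15] (same object as a)
`print(b)` → prints [1, 6, 6, 15]

Answer: [1, 6, 6, 15]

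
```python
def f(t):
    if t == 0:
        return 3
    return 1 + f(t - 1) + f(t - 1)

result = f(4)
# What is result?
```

f(t) = 1 + 2·f(t-1), f(0)=3. Closed form: (3+1)·2^4 - 1 = 63.

Answer: 63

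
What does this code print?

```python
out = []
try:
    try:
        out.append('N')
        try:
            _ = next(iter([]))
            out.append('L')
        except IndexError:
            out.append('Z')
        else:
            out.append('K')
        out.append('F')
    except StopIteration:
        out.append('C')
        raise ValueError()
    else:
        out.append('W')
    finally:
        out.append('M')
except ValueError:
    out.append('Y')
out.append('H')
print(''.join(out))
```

Execution trace: 'N' (try body) → 'C' (except StopIteration) → 'M' (finally) → 'Y' (outer except ValueError) → 'H' (after the try/except). Output: NCMYH

Answer: NCMYH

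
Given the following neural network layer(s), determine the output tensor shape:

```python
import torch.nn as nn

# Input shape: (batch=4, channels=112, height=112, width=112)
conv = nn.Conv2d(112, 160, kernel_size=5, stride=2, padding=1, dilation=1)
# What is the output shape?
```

Input: (4, 112, 112, 112) -> Output: (4, 160, 55, 55)

Answer: (4, 160, 55, 55)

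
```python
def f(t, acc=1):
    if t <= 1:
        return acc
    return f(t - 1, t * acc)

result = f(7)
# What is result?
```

Accumulator trace (n, acc): (7, 1) -> (6, 7) -> (5, 42) -> (4, 210) -> (3, 840) -> (2, 2520) -> (1, 5040) -> return 5040

Answer: 5040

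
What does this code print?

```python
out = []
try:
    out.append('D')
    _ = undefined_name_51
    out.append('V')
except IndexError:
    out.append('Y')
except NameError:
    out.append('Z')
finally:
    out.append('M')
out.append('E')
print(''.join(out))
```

Execution trace: 'D' (try body) → 'Z' (except NameError) → 'M' (finally) → 'E' (after the try/except). Output: DZME

Answer: DZME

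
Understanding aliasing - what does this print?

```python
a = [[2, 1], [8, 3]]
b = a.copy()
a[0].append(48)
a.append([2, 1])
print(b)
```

Key concept: shallow copy with nested lists.
Step by step:
`a = [[2, 1], [8, 3]]` → a = [[2, 1], [8, 3]]
`b = a.copy()` → b = [[2, 1], [8, 3]]
`a[0].append(48)` → a = [[2, 1, 48], [8, 3]]; b = [[2, 1, 48], [8, 3]]
`a.append([2, 1])` → a = [[2, 1, 48], [8, 3], [2, 1]]
`print(b)` → prints [[2, 1, 48], [8, 3]]

Answer: [[2, 1, 48], [8, 3]]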